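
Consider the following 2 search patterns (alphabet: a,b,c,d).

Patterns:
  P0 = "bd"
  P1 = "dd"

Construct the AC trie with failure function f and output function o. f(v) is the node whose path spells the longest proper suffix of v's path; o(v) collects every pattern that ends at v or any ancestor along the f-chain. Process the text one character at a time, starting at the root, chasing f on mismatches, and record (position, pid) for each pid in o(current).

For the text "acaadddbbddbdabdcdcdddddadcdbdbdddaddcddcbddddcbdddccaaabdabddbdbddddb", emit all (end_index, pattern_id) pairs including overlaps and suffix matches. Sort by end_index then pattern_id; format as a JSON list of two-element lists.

Construct AC machine:
Trie nodes:
  n0 'ε': b→1 d→3
  n1 'b': d→2
  n2 'bd': ·  ←P0
  n3 'd': d→4
  n4 'dd': ·  ←P1

BFS fail/out derivation:
  fail(1) 'b': from fail(0)=0 chase 'b': 0 ⇒ 0;  out=∅∪out(0)=∅
  fail(3) 'd': from fail(0)=0 chase 'd': 0 ⇒ 0;  out=∅∪out(0)=∅
  fail(2) 'bd': from fail(1)=0 chase 'd': 0 ⇒ 3;  out={0}∪out(3)={0}
  fail(4) 'dd': from fail(3)=0 chase 'd': 0 ⇒ 3;  out={1}∪out(3)={1}

Scan:
[0] read 'a'  n0⇒n0
[1] read 'c'  n0⇒n0
[2] read 'a'  n0⇒n0
[3] read 'a'  n0⇒n0
[4] read 'd'  n0⇒n3
[5] read 'd'  n3⇒n4  emit P1@[4:5]
[6] read 'd'  n4⇒n4 ·f  emit P1@[5:6]
[7] read 'b'  n4⇒n1 ·f
[8] read 'b'  n1⇒n1 ·f
[9] read 'd'  n1⇒n2  emit P0@[8:9]
[10] read 'd'  n2⇒n4 ·f  emit P1@[9:10]
[11] read 'b'  n4⇒n1 ·f
[12] read 'd'  n1⇒n2  emit P0@[11:12]
[13] read 'a'  n2⇒n0 ·f
[14] read 'b'  n0⇒n1
[15] read 'd'  n1⇒n2  emit P0@[14:15]
[16] read 'c'  n2⇒n0 ·f
[17] read 'd'  n0⇒n3
[18] read 'c'  n3⇒n0 ·f
[19] read 'd'  n0⇒n3
[20] read 'd'  n3⇒n4  emit P1@[19:20]
[21] read 'd'  n4⇒n4 ·f  emit P1@[20:21]
[22] read 'd'  n4⇒n4 ·f  emit P1@[21:22]
[23] read 'd'  n4⇒n4 ·f  emit P1@[22:23]
[24] read 'a'  n4⇒n0 ·f
[25] read 'd'  n0⇒n3
[26] read 'c'  n3⇒n0 ·f
[27] read 'd'  n0⇒n3
[28] read 'b'  n3⇒n1 ·f
[29] read 'd'  n1⇒n2  emit P0@[28:29]
[30] read 'b'  n2⇒n1 ·f
[31] read 'd'  n1⇒n2  emit P0@[30:31]
[32] read 'd'  n2⇒n4 ·f  emit P1@[31:32]
[33] read 'd'  n4⇒n4 ·f  emit P1@[32:33]
[34] read 'a'  n4⇒n0 ·f
[35] read 'd'  n0⇒n3
[36] read 'd'  n3⇒n4  emit P1@[35:36]
[37] read 'c'  n4⇒n0 ·f
[38] read 'd'  n0⇒n3
[39] read 'd'  n3⇒n4  emit P1@[38:39]
[40] read 'c'  n4⇒n0 ·f
[41] read 'b'  n0⇒n1
[42] read 'd'  n1⇒n2  emit P0@[41:42]
[43] read 'd'  n2⇒n4 ·f  emit P1@[42:43]
[44] read 'd'  n4⇒n4 ·f  emit P1@[43:44]
[45] read 'd'  n4⇒n4 ·f  emit P1@[44:45]
[46] read 'c'  n4⇒n0 ·f
[47] read 'b'  n0⇒n1
[48] read 'd'  n1⇒n2  emit P0@[47:48]
[49] read 'd'  n2⇒n4 ·f  emit P1@[48:49]
[50] read 'd'  n4⇒n4 ·f  emit P1@[49:50]
[51] read 'c'  n4⇒n0 ·f
[52] read 'c'  n0⇒n0
[53] read 'a'  n0⇒n0
[54] read 'a'  n0⇒n0
[55] read 'a'  n0⇒n0
[56] read 'b'  n0⇒n1
[57] read 'd'  n1⇒n2  emit P0@[56:57]
[58] read 'a'  n2⇒n0 ·f
[59] read 'b'  n0⇒n1
[60] read 'd'  n1⇒n2  emit P0@[59:60]
[61] read 'd'  n2⇒n4 ·f  emit P1@[60:61]
[62] read 'b'  n4⇒n1 ·f
[63] read 'd'  n1⇒n2  emit P0@[62:63]
[64] read 'b'  n2⇒n1 ·f
[65] read 'd'  n1⇒n2  emit P0@[64:65]
[66] read 'd'  n2⇒n4 ·f  emit P1@[65:66]
[67] read 'd'  n4⇒n4 ·f  emit P1@[66:67]
[68] read 'd'  n4⇒n4 ·f  emit P1@[67:68]
[69] read 'b'  n4⇒n1 ·f

Matches: [[5,1],[6,1],[9,0],[10,1],[12,0],[15,0],[20,1],[21,1],[22,1],[23,1],[29,0],[31,0],[32,1],[33,1],[36,1],[39,1],[42,0],[43,1],[44,1],[45,1],[48,0],[49,1],[50,1],[57,0],[60,0],[61,1],[63,0],[65,0],[66,1],[67,1],[68,1]]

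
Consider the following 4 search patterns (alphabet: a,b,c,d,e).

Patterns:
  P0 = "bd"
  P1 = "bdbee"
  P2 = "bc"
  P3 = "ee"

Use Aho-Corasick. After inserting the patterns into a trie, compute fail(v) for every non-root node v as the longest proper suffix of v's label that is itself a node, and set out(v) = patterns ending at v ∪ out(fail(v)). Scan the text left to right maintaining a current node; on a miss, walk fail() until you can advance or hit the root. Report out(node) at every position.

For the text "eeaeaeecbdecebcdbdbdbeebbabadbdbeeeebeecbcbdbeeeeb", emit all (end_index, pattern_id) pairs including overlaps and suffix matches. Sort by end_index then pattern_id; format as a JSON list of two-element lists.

Build:
Trie (insert patterns):
  n0 'ε': b→1 e→7
  n1 'b': c→6 d→2
  n2 'bd': b→3  ←P0
  n3 'bdb': e→4
  n4 'bdbe': e→5
  n5 'bdbee': ·  ←P1
  n6 'bc': ·  ←P2
  n7 'e': e→8
  n8 'ee': ·  ←P3

Failure links (BFS by depth):
  fail(1) 'b': from fail(0)=0 chase 'b': 0 ⇒ 0;  out=∅∪out(0)=∅
  fail(7) 'e': from fail(0)=0 chase 'e': 0 ⇒ 0;  out=∅∪out(0)=∅
  fail(2) 'bd': from fail(1)=0 chase 'd': 0 ⇒ 0;  out={0}∪out(0)={0}
  fail(6) 'bc': from fail(1)=0 chase 'c': 0 ⇒ 0;  out={2}∪out(0)={2}
  fail(8) 'ee': from fail(7)=0 chase 'e': 0 ⇒ 7;  out={3}∪out(7)={3}
  fail(3) 'bdb': from fail(2)=0 chase 'b': 0 ⇒ 1;  out=∅∪out(1)=∅
  fail(4) 'bdbe': from fail(3)=1 chase 'e': 1→0 ⇒ 7;  out=∅∪out(7)=∅
  fail(5) 'bdbee': from fail(4)=7 chase 'e': 7 ⇒ 8;  out={1}∪out(8)={1,3}

Run:
[0] read 'e'  n0⇒n7
[1] read 'e'  n7⇒n8  → match P3@[0:1]
[2] read 'a'  n8⇒n0 (fail-walked)
[3] read 'e'  n0⇒n7
[4] read 'a'  n7⇒n0 (fail-walked)
[5] read 'e'  n0⇒n7
[6] read 'e'  n7⇒n8  → match P3@[5:6]
[7] read 'c'  n8⇒n0 (fail-walked)
[8] read 'b'  n0⇒n1
[9] read 'd'  n1⇒n2  → match P0@[8:9]
[10] read 'e'  n2⇒n7 (fail-walked)
[11] read 'c'  n7⇒n0 (fail-walked)
[12] read 'e'  n0⇒n7
[13] read 'b'  n7⇒n1 (fail-walked)
[14] read 'c'  n1⇒n6  → match P2@[13:14]
[15] read 'd'  n6⇒n0 (fail-walked)
[16] read 'b'  n0⇒n1
[17] read 'd'  n1⇒n2  → match P0@[16:17]
[18] read 'b'  n2⇒n3
[19] read 'd'  n3⇒n2 (fail-walked)  → match P0@[18:19]
[20] read 'b'  n2⇒n3
[21] read 'e'  n3⇒n4
[22] read 'e'  n4⇒n5  → match P1@[18:22],P3@[21:22]
[23] read 'b'  n5⇒n1 (fail-walked)
[24] read 'b'  n1⇒n1 (fail-walked)
[25] read 'a'  n1⇒n0 (fail-walked)
[26] read 'b'  n0⇒n1
[27] read 'a'  n1⇒n0 (fail-walked)
[28] read 'd'  n0⇒n0
[29] read 'b'  n0⇒n1
[30] read 'd'  n1⇒n2  → match P0@[29:30]
[31] read 'b'  n2⇒n3
[32] read 'e'  n3⇒n4
[33] read 'e'  n4⇒n5  → match P1@[29:33],P3@[32:33]
[34] read 'e'  n5⇒n8 (fail-walked)  → match P3@[33:34]
[35] read 'e'  n8⇒n8 (fail-walked)  → match P3@[34:35]
[36] read 'b'  n8⇒n1 (fail-walked)
[37] read 'e'  n1⇒n7 (fail-walked)
[38] read 'e'  n7⇒n8  → match P3@[37:38]
[39] read 'c'  n8⇒n0 (fail-walked)
[40] read 'b'  n0⇒n1
[41] read 'c'  n1⇒n6  → match P2@[40:41]
[42] read 'b'  n6⇒n1 (fail-walked)
[43] read 'd'  n1⇒n2  → match P0@[42:43]
[44] read 'b'  n2⇒n3
[45] read 'e'  n3⇒n4
[46] read 'e'  n4⇒n5  → match P1@[42:46],P3@[45:46]
[47] read 'e'  n5⇒n8 (fail-walked)  → match P3@[46:47]
[48] read 'e'  n8⇒n8 (fail-walked)  → match P3@[47:48]
[49] read 'b'  n8⇒n1 (fail-walked)

Result: [[1,3],[6,3],[9,0],[14,2],[17,0],[19,0],[22,1],[22,3],[30,0],[33,1],[33,3],[34,3],[35,3],[38,3],[41,2],[43,0],[46,1],[46,3],[47,3],[48,3]]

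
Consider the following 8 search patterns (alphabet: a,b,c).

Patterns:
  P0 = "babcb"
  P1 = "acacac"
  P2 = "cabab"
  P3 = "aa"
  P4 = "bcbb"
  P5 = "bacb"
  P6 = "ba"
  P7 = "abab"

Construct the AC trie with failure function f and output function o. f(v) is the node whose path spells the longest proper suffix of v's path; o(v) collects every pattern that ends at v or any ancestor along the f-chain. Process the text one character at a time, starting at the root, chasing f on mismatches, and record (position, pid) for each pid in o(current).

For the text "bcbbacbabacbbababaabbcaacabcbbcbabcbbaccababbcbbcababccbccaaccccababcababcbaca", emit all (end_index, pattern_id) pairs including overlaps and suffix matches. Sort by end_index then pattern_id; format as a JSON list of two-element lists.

Build automaton:
Trie (insert patterns):
  n0 'ε': a→6 b→1 c→12
  n1 'b': a→2 c→18
  n2 'ba': b→3 c→21  [P6 ends]
  n3 'bab': c→4
  n4 'babc': b→5
  n5 'babcb': ·  [P0 ends]
  n6 'a': a→17 b→23 c→7
  n7 'ac': a→8
  n8 'aca': c→9
  n9 'acac': a→10
  n10 'acaca': c→11
  n11 'acacac': ·  [P1 ends]
  n12 'c': a→13
  n13 'ca': b→14
  n14 'cab': a→15
  n15 'caba': b→16
  n16 'cabab': ·  [P2 ends]
  n17 'aa': ·  [P3 ends]
  n18 'bc': b→19
  n19 'bcb': b→20
  n20 'bcbb': ·  [P4 ends]
  n21 'bac': b→22
  n22 'bacb': ·  [P5 ends]
  n23 'ab': a→24
  n24 'aba': b→25
  n25 'abab': ·  [P7 ends]

Failure links (BFS by depth):
  fail(1) 'b': from fail(0)=0 chase 'b': 0 ⇒ 0;  out=∅∪out(0)=∅
  fail(6) 'a': from fail(0)=0 chase 'a': 0 ⇒ 0;  out=∅∪out(0)=∅
  fail(12) 'c': from fail(0)=0 chase 'c': 0 ⇒ 0;  out=∅∪out(0)=∅
  fail(2) 'ba': from fail(1)=0 chase 'a': 0 ⇒ 6;  out={6}∪out(6)={6}
  fail(7) 'ac': from fail(6)=0 chase 'c': 0 ⇒ 12;  out=∅∪out(12)=∅
  fail(13) 'ca': from fail(12)=0 chase 'a': 0 ⇒ 6;  out=∅∪out(6)=∅
  fail(17) 'aa': from fail(6)=0 chase 'a': 0 ⇒ 6;  out={3}∪out(6)={3}
  fail(18) 'bc': from fail(1)=0 chase 'c': 0 ⇒ 12;  out=∅∪out(12)=∅
  fail(23) 'ab': from fail(6)=0 chase 'b': 0 ⇒ 1;  out=∅∪out(1)=∅
  fail(3) 'bab': from fail(2)=6 chase 'b': 6 ⇒ 23;  out=∅∪out(23)=∅
  fail(8) 'aca': from fail(7)=12 chase 'a': 12 ⇒ 13;  out=∅∪out(13)=∅
  fail(14) 'cab': from fail(13)=6 chase 'b': 6 ⇒ 23;  out=∅∪out(23)=∅
  fail(19) 'bcb': from fail(18)=12 chase 'b': 12→0 ⇒ 1;  out=∅∪out(1)=∅
  fail(21) 'bac': from fail(2)=6 chase 'c': 6 ⇒ 7;  out=∅∪out(7)=∅
  fail(24) 'aba': from fail(23)=1 chase 'a': 1 ⇒ 2;  out=∅∪out(2)={6}
  fail(4) 'babc': from fail(3)=23 chase 'c': 23→1 ⇒ 18;  out=∅∪out(18)=∅
  fail(9) 'acac': from fail(8)=13 chase 'c': 13→6 ⇒ 7;  out=∅∪out(7)=∅
  fail(15) 'caba': from fail(14)=23 chase 'a': 23 ⇒ 24;  out=∅∪out(24)={6}
  fail(20) 'bcbb': from fail(19)=1 chase 'b': 1→0 ⇒ 1;  out={4}∪out(1)={4}
  fail(22) 'bacb': from fail(21)=7 chase 'b': 7→12→0 ⇒ 1;  out={5}∪out(1)={5}
  fail(25) 'abab': from fail(24)=2 chase 'b': 2 ⇒ 3;  out={7}∪out(3)={7}
  fail(5) 'babcb': from fail(4)=18 chase 'b': 18 ⇒ 19;  out={0}∪out(19)={0}
  fail(10) 'acaca': from fail(9)=7 chase 'a': 7 ⇒ 8;  out=∅∪out(8)=∅
  fail(16) 'cabab': from fail(15)=24 chase 'b': 24 ⇒ 25;  out={2}∪out(25)={2,7}
  fail(11) 'acacac': from fail(10)=8 chase 'c': 8 ⇒ 9;  out={1}∪out(9)={1}

Text stream:
[0] read 'b'  n0⇒n1
[1] read 'c'  n1⇒n18
[2] read 'b'  n18⇒n19
[3] read 'b'  n19⇒n20  emit P4@[0:3]
[4] read 'a'  n20⇒n2 (fail-walked)  emit P6@[3:4]
[5] read 'c'  n2⇒n21
[6] read 'b'  n21⇒n22  emit P5@[3:6]
[7] read 'a'  n22⇒n2 (fail-walked)  emit P6@[6:7]
[8] read 'b'  n2⇒n3
[9] read 'a'  n3⇒n24 (fail-walked)  emit P6@[8:9]
[10] read 'c'  n24⇒n21 (fail-walked)
[11] read 'b'  n21⇒n22  emit P5@[8:11]
[12] read 'b'  n22⇒n1 (fail-walked)
[13] read 'a'  n1⇒n2  emit P6@[12:13]
[14] read 'b'  n2⇒n3
[15] read 'a'  n3⇒n24 (fail-walked)  emit P6@[14:15]
[16] read 'b'  n24⇒n25  emit P7@[13:16]
[17] read 'a'  n25⇒n24 (fail-walked)  emit P6@[16:17]
[18] read 'a'  n24⇒n17 (fail-walked)  emit P3@[17:18]
[19] read 'b'  n17⇒n23 (fail-walked)
[20] read 'b'  n23⇒n1 (fail-walked)
[21] read 'c'  n1⇒n18
[22] read 'a'  n18⇒n13 (fail-walked)
[23] read 'a'  n13⇒n17 (fail-walked)  emit P3@[22:23]
[24] read 'c'  n17⇒n7 (fail-walked)
[25] read 'a'  n7⇒n8
[26] read 'b'  n8⇒n14 (fail-walked)
[27] read 'c'  n14⇒n18 (fail-walked)
[28] read 'b'  n18⇒n19
[29] read 'b'  n19⇒n20  emit P4@[26:29]
[30] read 'c'  n20⇒n18 (fail-walked)
[31] read 'b'  n18⇒n19
[32] read 'a'  n19⇒n2 (fail-walked)  emit P6@[31:32]
[33] read 'b'  n2⇒n3
[34] read 'c'  n3⇒n4
[35] read 'b'  n4⇒n5  emit P0@[31:35]
[36] read 'b'  n5⇒n20 (fail-walked)  emit P4@[33:36]
[37] read 'a'  n20⇒n2 (fail-walked)  emit P6@[36:37]
[38] read 'c'  n2⇒n21
[39] read 'c'  n21⇒n12 (fail-walked)
[40] read 'a'  n12⇒n13
[41] read 'b'  n13⇒n14
[42] read 'a'  n14⇒n15  emit P6@[41:42]
[43] read 'b'  n15⇒n16  emit P2@[39:43],P7@[40:43]
[44] read 'b'  n16⇒n1 (fail-walked)
[45] read 'c'  n1⇒n18
[46] read 'b'  n18⇒n19
[47] read 'b'  n19⇒n20  emit P4@[44:47]
[48] read 'c'  n20⇒n18 (fail-walked)
[49] read 'a'  n18⇒n13 (fail-walked)
[50] read 'b'  n13⇒n14
[51] read 'a'  n14⇒n15  emit P6@[50:51]
[52] read 'b'  n15⇒n16  emit P2@[48:52],P7@[49:52]
[53] read 'c'  n16⇒n4 (fail-walked)
[54] read 'c'  n4⇒n12 (fail-walked)
[55] read 'b'  n12⇒n1 (fail-walked)
[56] read 'c'  n1⇒n18
[57] read 'c'  n18⇒n12 (fail-walked)
[58] read 'a'  n12⇒n13
[59] read 'a'  n13⇒n17 (fail-walked)  emit P3@[58:59]
[60] read 'c'  n17⇒n7 (fail-walked)
[61] read 'c'  n7⇒n12 (fail-walked)
[62] read 'c'  n12⇒n12 (fail-walked)
[63] read 'c'  n12⇒n12 (fail-walked)
[64] read 'a'  n12⇒n13
[65] read 'b'  n13⇒n14
[66] read 'a'  n14⇒n15  emit P6@[65:66]
[67] read 'b'  n15⇒n16  emit P2@[63:67],P7@[64:67]
[68] read 'c'  n16⇒n4 (fail-walked)
[69] read 'a'  n4⇒n13 (fail-walked)
[70] read 'b'  n13⇒n14
[71] read 'a'  n14⇒n15  emit P6@[70:71]
[72] read 'b'  n15⇒n16  emit P2@[68:72],P7@[69:72]
[73] read 'c'  n16⇒n4 (fail-walked)
[74] read 'b'  n4⇒n5  emit P0@[70:74]
[75] read 'a'  n5⇒n2 (fail-walked)  emit P6@[74:75]
[76] read 'c'  n2⇒n21
[77] read 'a'  n21⇒n8 (fail-walked)

Result: [[3,4],[4,6],[6,5],[7,6],[9,6],[11,5],[13,6],[15,6],[16,7],[17,6],[18,3],[23,3],[29,4],[32,6],[35,0],[36,4],[37,6],[42,6],[43,2],[43,7],[47,4],[51,6],[52,2],[52,7],[59,3],[66,6],[67,2],[67,7],[71,6],[72,2],[72,7],[74,0],[75,6]]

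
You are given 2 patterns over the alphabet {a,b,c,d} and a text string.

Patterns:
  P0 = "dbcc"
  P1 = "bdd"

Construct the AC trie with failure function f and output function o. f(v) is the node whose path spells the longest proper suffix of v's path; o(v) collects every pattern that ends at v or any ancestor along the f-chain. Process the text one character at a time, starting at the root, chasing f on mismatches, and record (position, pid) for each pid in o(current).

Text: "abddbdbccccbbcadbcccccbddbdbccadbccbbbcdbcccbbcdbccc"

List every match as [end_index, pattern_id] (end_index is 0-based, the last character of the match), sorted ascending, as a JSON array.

Build automaton:
Trie (insert patterns):
  0='ε' goto b→5 d→1
  1='d' goto b→2
  2='db' goto c→3
  3='dbc' goto c→4
  4='dbcc' goto ·  ←P0
  5='b' goto d→6
  6='bd' goto d→7
  7='bdd' goto ·  ←P1

BFS fail/out derivation:
  fail(1) 'd': from fail(0)=0 chase 'd': 0 ⇒ 0;  out=∅∪out(0)=∅
  fail(5) 'b': from fail(0)=0 chase 'b': 0 ⇒ 0;  out=∅∪out(0)=∅
  fail(2) 'db': from fail(1)=0 chase 'b': 0 ⇒ 5;  out=∅∪out(5)=∅
  fail(6) 'bd': from fail(5)=0 chase 'd': 0 ⇒ 1;  out=∅∪out(1)=∅
  fail(3) 'dbc': from fail(2)=5 chase 'c': 5→0 ⇒ 0;  out=∅∪out(0)=∅
  fail(7) 'bdd': from fail(6)=1 chase 'd': 1→0 ⇒ 1;  out={1}∪out(1)={1}
  fail(4) 'dbcc': from fail(3)=0 chase 'c': 0 ⇒ 0;  out={0}∪out(0)={0}

Run:
i=0 'a': node 0→0
i=1 'b': node 0→5
i=2 'd': node 5→6
i=3 'd': node 6→7  → match P1@[1:3]
i=4 'b': node 7→2 ·f
i=5 'd': node 2→6 ·f
i=6 'b': node 6→2 ·f
i=7 'c': node 2→3
i=8 'c': node 3→4  → match P0@[5:8]
i=9 'c': node 4→0 ·f
i=10 'c': node 0→0
i=11 'b': node 0→5
i=12 'b': node 5→5 ·f
i=13 'c': node 5→0 ·f
i=14 'a': node 0→0
i=15 'd': node 0→1
i=16 'b': node 1→2
i=17 'c': node 2→3
i=18 'c': node 3→4  → match P0@[15:18]
i=19 'c': node 4→0 ·f
i=20 'c': node 0→0
i=21 'c': node 0→0
i=22 'b': node 0→5
i=23 'd': node 5→6
i=24 'd': node 6→7  → match P1@[22:24]
i=25 'b': node 7→2 ·f
i=26 'd': node 2→6 ·f
i=27 'b': node 6→2 ·f
i=28 'c': node 2→3
i=29 'c': node 3→4  → match P0@[26:29]
i=30 'a': node 4→0 ·f
i=31 'd': node 0→1
i=32 'b': node 1→2
i=33 'c': node 2→3
i=34 'c': node 3→4  → match P0@[31:34]
i=35 'b': node 4→5 ·f
i=36 'b': node 5→5 ·f
i=37 'b': node 5→5 ·f
i=38 'c': node 5→0 ·f
i=39 'd': node 0→1
i=40 'b': node 1→2
i=41 'c': node 2→3
i=42 'c': node 3→4  → match P0@[39:42]
i=43 'c': node 4→0 ·f
i=44 'b': node 0→5
i=45 'b': node 5→5 ·f
i=46 'c': node 5→0 ·f
i=47 'd': node 0→1
i=48 'b': node 1→2
i=49 'c': node 2→3
i=50 'c': node 3→4  → match P0@[47:50]
i=51 'c': node 4→0 ·f

All matches (sorted): [[3,1],[8,0],[18,0],[24,1],[29,0],[34,0],[42,0],[50,0]]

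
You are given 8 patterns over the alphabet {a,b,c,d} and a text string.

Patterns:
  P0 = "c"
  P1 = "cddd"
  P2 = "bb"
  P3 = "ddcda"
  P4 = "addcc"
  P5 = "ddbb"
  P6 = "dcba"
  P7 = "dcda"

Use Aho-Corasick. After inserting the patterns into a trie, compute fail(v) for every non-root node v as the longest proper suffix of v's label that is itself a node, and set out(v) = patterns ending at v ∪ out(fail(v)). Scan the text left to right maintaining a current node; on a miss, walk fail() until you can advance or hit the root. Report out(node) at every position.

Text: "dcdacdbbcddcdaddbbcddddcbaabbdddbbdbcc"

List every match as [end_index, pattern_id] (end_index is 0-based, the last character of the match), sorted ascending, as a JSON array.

Construct AC machine:
Trie nodes:
  0='ε' goto a→12 b→5 c→1 d→7
  1='c' goto d→2  ←P0
  2='cd' goto d→3
  3='cdd' goto d→4
  4='cddd' goto ·  ←P1
  5='b' goto b→6
  6='bb' goto ·  ←P2
  7='d' goto c→19 d→8
  8='dd' goto b→17 c→9
  9='ddc' goto d→10
  10='ddcd' goto a→11
  11='ddcda' goto ·  ←P3
  12='a' goto d→13
  13='ad' goto d→14
  14='add' goto c→15
  15='addc' goto c→16
  16='addcc' goto ·  ←P4
  17='ddb' goto b→18
  18='ddbb' goto ·  ←P5
  19='dc' goto b→20 d→22
  20='dcb' goto a→21
  21='dcba' goto ·  ←P6
  22='dcd' goto a→23
  23='dcda' goto ·  ←P7

BFS fail/out derivation:
  fail(1) 'c': from fail(0)=0 chase 'c': 0 ⇒ 0;  out={0}∪out(0)={0}
  fail(5) 'b': from fail(0)=0 chase 'b': 0 ⇒ 0;  out=∅∪out(0)=∅
  fail(7) 'd': from fail(0)=0 chase 'd': 0 ⇒ 0;  out=∅∪out(0)=∅
  fail(12) 'a': from fail(0)=0 chase 'a': 0 ⇒ 0;  out=∅∪out(0)=∅
  fail(2) 'cd': from fail(1)=0 chase 'd': 0 ⇒ 7;  out=∅∪out(7)=∅
  fail(6) 'bb': from fail(5)=0 chase 'b': 0 ⇒ 5;  out={2}∪out(5)={2}
  fail(8) 'dd': from fail(7)=0 chase 'd': 0 ⇒ 7;  out=∅∪out(7)=∅
  fail(13) 'ad': from fail(12)=0 chase 'd': 0 ⇒ 7;  out=∅∪out(7)=∅
  fail(19) 'dc': from fail(7)=0 chase 'c': 0 ⇒ 1;  out=∅∪out(1)={0}
  fail(3) 'cdd': from fail(2)=7 chase 'd': 7 ⇒ 8;  out=∅∪out(8)=∅
  fail(9) 'ddc': from fail(8)=7 chase 'c': 7 ⇒ 19;  out=∅∪out(19)={0}
  fail(14) 'add': from fail(13)=7 chase 'd': 7 ⇒ 8;  out=∅∪out(8)=∅
  fail(17) 'ddb': from fail(8)=7 chase 'b': 7→0 ⇒ 5;  out=∅∪out(5)=∅
  fail(20) 'dcb': from fail(19)=1 chase 'b': 1→0 ⇒ 5;  out=∅∪out(5)=∅
  fail(22) 'dcd': from fail(19)=1 chase 'd': 1 ⇒ 2;  out=∅∪out(2)=∅
  fail(4) 'cddd': from fail(3)=8 chase 'd': 8→7 ⇒ 8;  out={1}∪out(8)={1}
  fail(10) 'ddcd': from fail(9)=19 chase 'd': 19 ⇒ 22;  out=∅∪out(22)=∅
  fail(15) 'addc': from fail(14)=8 chase 'c': 8 ⇒ 9;  out=∅∪out(9)={0}
  fail(18) 'ddbb': from fail(17)=5 chase 'b': 5 ⇒ 6;  out={5}∪out(6)={2,5}
  fail(21) 'dcba': from fail(20)=5 chase 'a': 5→0 ⇒ 12;  out={6}∪out(12)={6}
  fail(23) 'dcda': from fail(22)=2 chase 'a': 2→7→0 ⇒ 12;  out={7}∪out(12)={7}
  fail(11) 'ddcda': from fail(10)=22 chase 'a': 22 ⇒ 23;  out={3}∪out(23)={3,7}
  fail(16) 'addcc': from fail(15)=9 chase 'c': 9→19→1→0 ⇒ 1;  out={4}∪out(1)={0,4}

Text stream:
pos 0 'd': at 7
pos 1 'c': at 19  emit P0@[1:1]
pos 2 'd': at 22
pos 3 'a': at 23  emit P7@[0:3]
pos 4 'c': at 1 (via fail)  emit P0@[4:4]
pos 5 'd': at 2
pos 6 'b': at 5 (via fail)
pos 7 'b': at 6  emit P2@[6:7]
pos 8 'c': at 1 (via fail)  emit P0@[8:8]
pos 9 'd': at 2
pos 10 'd': at 3
pos 11 'c': at 9 (via fail)  emit P0@[11:11]
pos 12 'd': at 10
pos 13 'a': at 11  emit P3@[9:13],P7@[10:13]
pos 14 'd': at 13 (via fail)
pos 15 'd': at 14
pos 16 'b': at 17 (via fail)
pos 17 'b': at 18  emit P2@[16:17],P5@[14:17]
pos 18 'c': at 1 (via fail)  emit P0@[18:18]
pos 19 'd': at 2
pos 20 'd': at 3
pos 21 'd': at 4  emit P1@[18:21]
pos 22 'd': at 8 (via fail)
pos 23 'c': at 9  emit P0@[23:23]
pos 24 'b': at 20 (via fail)
pos 25 'a': at 21  emit P6@[22:25]
pos 26 'a': at 12 (via fail)
pos 27 'b': at 5 (via fail)
pos 28 'b': at 6  emit P2@[27:28]
pos 29 'd': at 7 (via fail)
pos 30 'd': at 8
pos 31 'd': at 8 (via fail)
pos 32 'b': at 17
pos 33 'b': at 18  emit P2@[32:33],P5@[30:33]
pos 34 'd': at 7 (via fail)
pos 35 'b': at 5 (via fail)
pos 36 'c': at 1 (via fail)  emit P0@[36:36]
pos 37 'c': at 1 (via fail)  emit P0@[37:37]

Result: [[1,0],[3,7],[4,0],[7,2],[8,0],[11,0],[13,3],[13,7],[17,2],[17,5],[18,0],[21,1],[23,0],[25,6],[28,2],[33,2],[33,5],[36,0],[37,0]]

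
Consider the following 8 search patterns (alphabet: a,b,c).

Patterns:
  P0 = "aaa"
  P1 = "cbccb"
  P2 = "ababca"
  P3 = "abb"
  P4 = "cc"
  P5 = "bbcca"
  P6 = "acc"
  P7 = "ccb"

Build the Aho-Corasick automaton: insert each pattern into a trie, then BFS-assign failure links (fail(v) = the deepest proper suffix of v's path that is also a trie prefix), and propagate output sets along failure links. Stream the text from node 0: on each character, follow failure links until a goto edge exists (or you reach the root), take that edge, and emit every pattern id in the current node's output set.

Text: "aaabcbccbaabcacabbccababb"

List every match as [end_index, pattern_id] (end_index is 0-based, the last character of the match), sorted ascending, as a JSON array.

Construct AC machine:
Trie (insert patterns):
  n0 'ε': a→1 b→16 c→4
  n1 'a': a→2 b→9 c→21
  n2 'aa': a→3
  n3 'aaa': ·  ←P0
  n4 'c': b→5 c→15
  n5 'cb': c→6
  n6 'cbc': c→7
  n7 'cbcc': b→8
  n8 'cbccb': ·  ←P1
  n9 'ab': a→10 b→14
  n10 'aba': b→11
  n11 'abab': c→12
  n12 'ababc': a→13
  n13 'ababca': ·  ←P2
  n14 'abb': ·  ←P3
  n15 'cc': b→23  ←P4
  n16 'b': b→17
  n17 'bb': c→18
  n18 'bbc': c→19
  n19 'bbcc': a→20
  n20 'bbcca': ·  ←P5
  n21 'ac': c→22
  n22 'acc': ·  ←P6
  n23 'ccb': ·  ←P7

BFS fail/out derivation:
  n1('a'): parent n0 fail=0; on 'a' 0 → fail=0;  out ∅∪∅=∅
  n4('c'): parent n0 fail=0; on 'c' 0 → fail=0;  out ∅∪∅=∅
  n16('b'): parent n0 fail=0; on 'b' 0 → fail=0;  out ∅∪∅=∅
  n2('aa'): parent n1 fail=0; on 'a' 0 → fail=1;  out ∅∪∅=∅
  n5('cb'): parent n4 fail=0; on 'b' 0 → fail=16;  out ∅∪∅=∅
  n9('ab'): parent n1 fail=0; on 'b' 0 → fail=16;  out ∅∪∅=∅
  n15('cc'): parent n4 fail=0; on 'c' 0 → fail=4;  out {4}∪∅={4}
  n17('bb'): parent n16 fail=0; on 'b' 0 → fail=16;  out ∅∪∅=∅
  n21('ac'): parent n1 fail=0; on 'c' 0 → fail=4;  out ∅∪∅=∅
  n3('aaa'): parent n2 fail=1; on 'a' 1 → fail=2;  out {0}∪∅={0}
  n6('cbc'): parent n5 fail=16; on 'c' 16→0 → fail=4;  out ∅∪∅=∅
  n10('aba'): parent n9 fail=16; on 'a' 16→0 → fail=1;  out ∅∪∅=∅
  n14('abb'): parent n9 fail=16; on 'b' 16 → fail=17;  out {3}∪∅={3}
  n18('bbc'): parent n17 fail=16; on 'c' 16→0 → fail=4;  out ∅∪∅=∅
  n22('acc'): parent n21 fail=4; on 'c' 4 → fail=15;  out {6}∪{4}={4,6}
  n23('ccb'): parent n15 fail=4; on 'b' 4 → fail=5;  out {7}∪∅={7}
  n7('cbcc'): parent n6 fail=4; on 'c' 4 → fail=15;  out ∅∪{4}={4}
  n11('abab'): parent n10 fail=1; on 'b' 1 → fail=9;  out ∅∪∅=∅
  n19('bbcc'): parent n18 fail=4; on 'c' 4 → fail=15;  out ∅∪{4}={4}
  n8('cbccb'): parent n7 fail=15; on 'b' 15 → fail=23;  out {1}∪{7}={1,7}
  n12('ababc'): parent n11 fail=9; on 'c' 9→16→0 → fail=4;  out ∅∪∅=∅
  n20('bbcca'): parent n19 fail=15; on 'a' 15→4→0 → fail=1;  out {5}∪∅={5}
  n13('ababca'): parent n12 fail=4; on 'a' 4→0 → fail=1;  out {2}∪∅={2}

Text stream:
i=0 'a': node 0→1
i=1 'a': node 1→2
i=2 'a': node 2→3  → match P0@[0:2]
i=3 'b': node 3→9 ·f
i=4 'c': node 9→4 ·f
i=5 'b': node 4→5
i=6 'c': node 5→6
i=7 'c': node 6→7  → match P4@[6:7]
i=8 'b': node 7→8  → match P1@[4:8],P7@[6:8]
i=9 'a': node 8→1 ·f
i=10 'a': node 1→2
i=11 'b': node 2→9 ·f
i=12 'c': node 9→4 ·f
i=13 'a': node 4→1 ·f
i=14 'c': node 1→21
i=15 'a': node 21→1 ·f
i=16 'b': node 1→9
i=17 'b': node 9→14  → match P3@[15:17]
i=18 'c': node 14→18 ·f
i=19 'c': node 18→19  → match P4@[18:19]
i=20 'a': node 19→20  → match P5@[16:20]
i=21 'b': node 20→9 ·f
i=22 'a': node 9→10
i=23 'b': node 10→11
i=24 'b': node 11→14 ·f  → match P3@[22:24]

All matches (sorted): [[2,0],[7,4],[8,1],[8,7],[17,3],[19,4],[20,5],[24,3]]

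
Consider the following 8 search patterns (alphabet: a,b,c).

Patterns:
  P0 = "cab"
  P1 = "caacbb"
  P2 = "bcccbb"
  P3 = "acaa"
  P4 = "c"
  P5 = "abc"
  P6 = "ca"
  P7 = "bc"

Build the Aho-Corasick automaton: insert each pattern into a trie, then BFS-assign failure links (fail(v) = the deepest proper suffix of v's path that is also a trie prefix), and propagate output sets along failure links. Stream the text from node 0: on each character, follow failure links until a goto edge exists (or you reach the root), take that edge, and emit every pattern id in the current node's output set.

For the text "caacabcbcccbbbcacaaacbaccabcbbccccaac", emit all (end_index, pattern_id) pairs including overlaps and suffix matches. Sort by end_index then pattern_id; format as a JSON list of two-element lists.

Build automaton:
Trie (insert patterns):
  n0 'ε': a→14 b→8 c→1
  n1 'c': a→2  ←P4
  n2 'ca': a→4 b→3  ←P6
  n3 'cab': ·  ←P0
  n4 'caa': c→5
  n5 'caac': b→6
  n6 'caacb': b→7
  n7 'caacbb': ·  ←P1
  n8 'b': c→9
  n9 'bc': c→10  ←P7
  n10 'bcc': c→11
  n11 'bccc': b→12
  n12 'bcccb': b→13
  n13 'bcccbb': ·  ←P2
  n14 'a': b→18 c→15
  n15 'ac': a→16
  n16 'aca': a→17
  n17 'acaa': ·  ←P3
  n18 'ab': c→19
  n19 'abc': ·  ←P5

BFS fail/out derivation:
  n1('c'): parent n0 fail=0; on 'c' 0 → fail=0;  out {4}∪∅={4}
  n8('b'): parent n0 fail=0; on 'b' 0 → fail=0;  out ∅∪∅=∅
  n14('a'): parent n0 fail=0; on 'a' 0 → fail=0;  out ∅∪∅=∅
  n2('ca'): parent n1 fail=0; on 'a' 0 → fail=14;  out {6}∪∅={6}
  n9('bc'): parent n8 fail=0; on 'c' 0 → fail=1;  out {7}∪{4}={4,7}
  n15('ac'): parent n14 fail=0; on 'c' 0 → fail=1;  out ∅∪{4}={4}
  n18('ab'): parent n14 fail=0; on 'b' 0 → fail=8;  out ∅∪∅=∅
  n3('cab'): parent n2 fail=14; on 'b' 14 → fail=18;  out {0}∪∅={0}
  n4('caa'): parent n2 fail=14; on 'a' 14→0 → fail=14;  out ∅∪∅=∅
  n10('bcc'): parent n9 fail=1; on 'c' 1→0 → fail=1;  out ∅∪{4}={4}
  n16('aca'): parent n15 fail=1; on 'a' 1 → fail=2;  out ∅∪{6}={6}
  n19('abc'): parent n18 fail=8; on 'c' 8 → fail=9;  out {5}∪{4,7}={4,5,7}
  n5('caac'): parent n4 fail=14; on 'c' 14 → fail=15;  out ∅∪{4}={4}
  n11('bccc'): parent n10 fail=1; on 'c' 1→0 → fail=1;  out ∅∪{4}={4}
  n17('acaa'): parent n16 fail=2; on 'a' 2 → fail=4;  out {3}∪∅={3}
  n6('caacb'): parent n5 fail=15; on 'b' 15→1→0 → fail=8;  out ∅∪∅=∅
  n12('bcccb'): parent n11 fail=1; on 'b' 1→0 → fail=8;  out ∅∪∅=∅
  n7('caacbb'): parent n6 fail=8; on 'b' 8→0 → fail=8;  out {1}∪∅={1}
  n13('bcccbb'): parent n12 fail=8; on 'b' 8→0 → fail=8;  out {2}∪∅={2}

Run:
i=0 'c': node 0→1  ** P4@[0:0]
i=1 'a': node 1→2  ** P6@[0:1]
i=2 'a': node 2→4
i=3 'c': node 4→5  ** P4@[3:3]
i=4 'a': node 5→16 (via fail)  ** P6@[3:4]
i=5 'b': node 16→3 (via fail)  ** P0@[3:5]
i=6 'c': node 3→19 (via fail)  ** P4@[6:6],P5@[4:6],P7@[5:6]
i=7 'b': node 19→8 (via fail)
i=8 'c': node 8→9  ** P4@[8:8],P7@[7:8]
i=9 'c': node 9→10  ** P4@[9:9]
i=10 'c': node 10→11  ** P4@[10:10]
i=11 'b': node 11→12
i=12 'b': node 12→13  ** P2@[7:12]
i=13 'b': node 13→8 (via fail)
i=14 'c': node 8→9  ** P4@[14:14],P7@[13:14]
i=15 'a': node 9→2 (via fail)  ** P6@[14:15]
i=16 'c': node 2→15 (via fail)  ** P4@[16:16]
i=17 'a': node 15→16  ** P6@[16:17]
i=18 'a': node 16→17  ** P3@[15:18]
i=19 'a': node 17→14 (via fail)
i=20 'c': node 14→15  ** P4@[20:20]
i=21 'b': node 15→8 (via fail)
i=22 'a': node 8→14 (via fail)
i=23 'c': node 14→15  ** P4@[23:23]
i=24 'c': node 15→1 (via fail)  ** P4@[24:24]
i=25 'a': node 1→2  ** P6@[24:25]
i=26 'b': node 2→3  ** P0@[24:26]
i=27 'c': node 3→19 (via fail)  ** P4@[27:27],P5@[25:27],P7@[26:27]
i=28 'b': node 19→8 (via fail)
i=29 'b': node 8→8 (via fail)
i=30 'c': node 8→9  ** P4@[30:30],P7@[29:30]
i=31 'c': node 9→10  ** P4@[31:31]
i=32 'c': node 10→11  ** P4@[32:32]
i=33 'c': node 11→1 (via fail)  ** P4@[33:33]
i=34 'a': node 1→2  ** P6@[33:34]
i=35 'a': node 2→4
i=36 'c': node 4→5  ** P4@[36:36]

All matches (sorted): [[0,4],[1,6],[3,4],[4,6],[5,0],[6,4],[6,5],[6,7],[8,4],[8,7],[9,4],[10,4],[12,2],[14,4],[14,7],[15,6],[16,4],[17,6],[18,3],[20,4],[23,4],[24,4],[25,6],[26,0],[27,4],[27,5],[27,7],[30,4],[30,7],[31,4],[32,4],[33,4],[34,6],[36,4]]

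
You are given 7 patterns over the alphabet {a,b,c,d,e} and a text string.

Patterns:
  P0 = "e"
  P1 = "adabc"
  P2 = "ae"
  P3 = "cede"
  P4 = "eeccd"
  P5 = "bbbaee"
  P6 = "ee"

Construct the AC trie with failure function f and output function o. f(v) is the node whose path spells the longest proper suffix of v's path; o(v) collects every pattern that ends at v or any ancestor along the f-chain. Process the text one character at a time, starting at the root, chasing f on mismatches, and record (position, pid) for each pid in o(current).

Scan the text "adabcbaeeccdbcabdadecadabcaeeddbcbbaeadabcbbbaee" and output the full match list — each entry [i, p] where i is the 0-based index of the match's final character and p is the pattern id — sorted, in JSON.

Build automaton:
Trie (insert patterns):
  0='ε' goto a→2 b→16 c→8 e→1
  1='e' goto e→12  [P0 ends]
  2='a' goto d→3 e→7
  3='ad' goto a→4
  4='ada' goto b→5
  5='adab' goto c→6
  6='adabc' goto ·  [P1 ends]
  7='ae' goto ·  [P2 ends]
  8='c' goto e→9
  9='ce' goto d→10
  10='ced' goto e→11
  11='cede' goto ·  [P3 ends]
  12='ee' goto c→13  [P6 ends]
  13='eec' goto c→14
  14='eecc' goto d→15
  15='eeccd' goto ·  [P4 ends]
  16='b' goto b→17
  17='bb' goto b→18
  18='bbb' goto a→19
  19='bbba' goto e→20
  20='bbbae' goto e→21
  21='bbbaee' goto ·  [P5 ends]

Failure links (BFS by depth):
  n1('e'): parent n0 fail=0; on 'e' 0 → fail=0;  out {0}∪∅={0}
  n2('a'): parent n0 fail=0; on 'a' 0 → fail=0;  out ∅∪∅=∅
  n8('c'): parent n0 fail=0; on 'c' 0 → fail=0;  out ∅∪∅=∅
  n16('b'): parent n0 fail=0; on 'b' 0 → fail=0;  out ∅∪∅=∅
  n3('ad'): parent n2 fail=0; on 'd' 0 → fail=0;  out ∅∪∅=∅
  n7('ae'): parent n2 fail=0; on 'e' 0 → fail=1;  out {2}∪{0}={0,2}
  n9('ce'): parent n8 fail=0; on 'e' 0 → fail=1;  out ∅∪{0}={0}
  n12('ee'): parent n1 fail=0; on 'e' 0 → fail=1;  out {6}∪{0}={0,6}
  n17('bb'): parent n16 fail=0; on 'b' 0 → fail=16;  out ∅∪∅=∅
  n4('ada'): parent n3 fail=0; on 'a' 0 → fail=2;  out ∅∪∅=∅
  n10('ced'): parent n9 fail=1; on 'd' 1→0 → fail=0;  out ∅∪∅=∅
  n13('eec'): parent n12 fail=1; on 'c' 1→0 → fail=8;  out ∅∪∅=∅
  n18('bbb'): parent n17 fail=16; on 'b' 16 → fail=17;  out ∅∪∅=∅
  n5('adab'): parent n4 fail=2; on 'b' 2→0 → fail=16;  out ∅∪∅=∅
  n11('cede'): parent n10 fail=0; on 'e' 0 → fail=1;  out {3}∪{0}={0,3}
  n14('eecc'): parent n13 fail=8; on 'c' 8→0 → fail=8;  out ∅∪∅=∅
  n19('bbba'): parent n18 fail=17; on 'a' 17→16→0 → fail=2;  out ∅∪∅=∅
  n6('adabc'): parent n5 fail=16; on 'c' 16→0 → fail=8;  out {1}∪∅={1}
  n15('eeccd'): parent n14 fail=8; on 'd' 8→0 → fail=0;  out {4}∪∅={4}
  n20('bbbae'): parent n19 fail=2; on 'e' 2 → fail=7;  out ∅∪{0,2}={0,2}
  n21('bbbaee'): parent n20 fail=7; on 'e' 7→1 → fail=12;  out {5}∪{0,6}={0,5,6}

Scan:
pos 0 'a': at 2
pos 1 'd': at 3
pos 2 'a': at 4
pos 3 'b': at 5
pos 4 'c': at 6  ** P1@[0:4]
pos 5 'b': at 16 ·f
pos 6 'a': at 2 ·f
pos 7 'e': at 7  ** P0@[7:7],P2@[6:7]
pos 8 'e': at 12 ·f  ** P0@[8:8],P6@[7:8]
pos 9 'c': at 13
pos 10 'c': at 14
pos 11 'd': at 15  ** P4@[7:11]
pos 12 'b': at 16 ·f
pos 13 'c': at 8 ·f
pos 14 'a': at 2 ·f
pos 15 'b': at 16 ·f
pos 16 'd': at 0 ·f
pos 17 'a': at 2
pos 18 'd': at 3
pos 19 'e': at 1 ·f  ** P0@[19:19]
pos 20 'c': at 8 ·f
pos 21 'a': at 2 ·f
pos 22 'd': at 3
pos 23 'a': at 4
pos 24 'b': at 5
pos 25 'c': at 6  ** P1@[21:25]
pos 26 'a': at 2 ·f
pos 27 'e': at 7  ** P0@[27:27],P2@[26:27]
pos 28 'e': at 12 ·f  ** P0@[28:28],P6@[27:28]
pos 29 'd': at 0 ·f
pos 30 'd': at 0
pos 31 'b': at 16
pos 32 'c': at 8 ·f
pos 33 'b': at 16 ·f
pos 34 'b': at 17
pos 35 'a': at 2 ·f
pos 36 'e': at 7  ** P0@[36:36],P2@[35:36]
pos 37 'a': at 2 ·f
pos 38 'd': at 3
pos 39 'a': at 4
pos 40 'b': at 5
pos 41 'c': at 6  ** P1@[37:41]
pos 42 'b': at 16 ·f
pos 43 'b': at 17
pos 44 'b': at 18
pos 45 'a': at 19
pos 46 'e': at 20  ** P0@[46:46],P2@[45:46]
pos 47 'e': at 21  ** P0@[47:47],P5@[42:47],P6@[46:47]

Matches: [[4,1],[7,0],[7,2],[8,0],[8,6],[11,4],[19,0],[25,1],[27,0],[27,2],[28,0],[28,6],[36,0],[36,2],[41,1],[46,0],[46,2],[47,0],[47,5],[47,6]]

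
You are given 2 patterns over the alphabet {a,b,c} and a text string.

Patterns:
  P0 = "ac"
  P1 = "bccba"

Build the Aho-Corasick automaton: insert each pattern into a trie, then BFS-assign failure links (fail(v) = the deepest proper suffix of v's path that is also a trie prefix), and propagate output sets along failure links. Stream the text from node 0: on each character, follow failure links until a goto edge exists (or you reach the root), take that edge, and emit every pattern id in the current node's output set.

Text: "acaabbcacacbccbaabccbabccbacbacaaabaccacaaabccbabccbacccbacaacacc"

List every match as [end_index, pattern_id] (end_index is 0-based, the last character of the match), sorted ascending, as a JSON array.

Build automaton:
Trie nodes:
  0='ε' goto a→1 b→3
  1='a' goto c→2
  2='ac' goto ·  [P0 ends]
  3='b' goto c→4
  4='bc' goto c→5
  5='bcc' goto b→6
  6='bccb' goto a→7
  7='bccba' goto ·  [P1 ends]

BFS fail/out derivation:
  n1('a'): parent n0 fail=0; on 'a' 0 → fail=0;  out ∅∪∅=∅
  n3('b'): parent n0 fail=0; on 'b' 0 → fail=0;  out ∅∪∅=∅
  n2('ac'): parent n1 fail=0; on 'c' 0 → fail=0;  out {0}∪∅={0}
  n4('bc'): parent n3 fail=0; on 'c' 0 → fail=0;  out ∅∪∅=∅
  n5('bcc'): parent n4 fail=0; on 'c' 0 → fail=0;  out ∅∪∅=∅
  n6('bccb'): parent n5 fail=0; on 'b' 0 → fail=3;  out ∅∪∅=∅
  n7('bccba'): parent n6 fail=3; on 'a' 3→0 → fail=1;  out {1}∪∅={1}

Run:
[0] read 'a'  n0⇒n1
[1] read 'c'  n1⇒n2  → match P0@[0:1]
[2] read 'a'  n2⇒n1 (fail-walked)
[3] read 'a'  n1⇒n1 (fail-walked)
[4] read 'b'  n1⇒n3 (fail-walked)
[5] read 'b'  n3⇒n3 (fail-walked)
[6] read 'c'  n3⇒n4
[7] read 'a'  n4⇒n1 (fail-walked)
[8] read 'c'  n1⇒n2  → match P0@[7:8]
[9] read 'a'  n2⇒n1 (fail-walked)
[10] read 'c'  n1⇒n2  → match P0@[9:10]
[11] read 'b'  n2⇒n3 (fail-walked)
[12] read 'c'  n3⇒n4
[13] read 'c'  n4⇒n5
[14] read 'b'  n5⇒n6
[15] read 'a'  n6⇒n7  → match P1@[11:15]
[16] read 'a'  n7⇒n1 (fail-walked)
[17] read 'b'  n1⇒n3 (fail-walked)
[18] read 'c'  n3⇒n4
[19] read 'c'  n4⇒n5
[20] read 'b'  n5⇒n6
[21] read 'a'  n6⇒n7  → match P1@[17:21]
[22] read 'b'  n7⇒n3 (fail-walked)
[23] read 'c'  n3⇒n4
[24] read 'c'  n4⇒n5
[25] read 'b'  n5⇒n6
[26] read 'a'  n6⇒n7  → match P1@[22:26]
[27] read 'c'  n7⇒n2 (fail-walked)  → match P0@[26:27]
[28] read 'b'  n2⇒n3 (fail-walked)
[29] read 'a'  n3⇒n1 (fail-walked)
[30] read 'c'  n1⇒n2  → match P0@[29:30]
[31] read 'a'  n2⇒n1 (fail-walked)
[32] read 'a'  n1⇒n1 (fail-walked)
[33] read 'a'  n1⇒n1 (fail-walked)
[34] read 'b'  n1⇒n3 (fail-walked)
[35] read 'a'  n3⇒n1 (fail-walked)
[36] read 'c'  n1⇒n2  → match P0@[35:36]
[37] read 'c'  n2⇒n0 (fail-walked)
[38] read 'a'  n0⇒n1
[39] read 'c'  n1⇒n2  → match P0@[38:39]
[40] read 'a'  n2⇒n1 (fail-walked)
[41] read 'a'  n1⇒n1 (fail-walked)
[42] read 'a'  n1⇒n1 (fail-walked)
[43] read 'b'  n1⇒n3 (fail-walked)
[44] read 'c'  n3⇒n4
[45] read 'c'  n4⇒n5
[46] read 'b'  n5⇒n6
[47] read 'a'  n6⇒n7  → match P1@[43:47]
[48] read 'b'  n7⇒n3 (fail-walked)
[49] read 'c'  n3⇒n4
[50] read 'c'  n4⇒n5
[51] read 'b'  n5⇒n6
[52] read 'a'  n6⇒n7  → match P1@[48:52]
[53] read 'c'  n7⇒n2 (fail-walked)  → match P0@[52:53]
[54] read 'c'  n2⇒n0 (fail-walked)
[55] read 'c'  n0⇒n0
[56] read 'b'  n0⇒n3
[57] read 'a'  n3⇒n1 (fail-walked)
[58] read 'c'  n1⇒n2  → match P0@[57:58]
[59] read 'a'  n2⇒n1 (fail-walked)
[60] read 'a'  n1⇒n1 (fail-walked)
[61] read 'c'  n1⇒n2  → match P0@[60:61]
[62] read 'a'  n2⇒n1 (fail-walked)
[63] read 'c'  n1⇒n2  → match P0@[62:63]
[64] read 'c'  n2⇒n0 (fail-walked)

Result: [[1,0],[8,0],[10,0],[15,1],[21,1],[26,1],[27,0],[30,0],[36,0],[39,0],[47,1],[52,1],[53,0],[58,0],[61,0],[63,0]]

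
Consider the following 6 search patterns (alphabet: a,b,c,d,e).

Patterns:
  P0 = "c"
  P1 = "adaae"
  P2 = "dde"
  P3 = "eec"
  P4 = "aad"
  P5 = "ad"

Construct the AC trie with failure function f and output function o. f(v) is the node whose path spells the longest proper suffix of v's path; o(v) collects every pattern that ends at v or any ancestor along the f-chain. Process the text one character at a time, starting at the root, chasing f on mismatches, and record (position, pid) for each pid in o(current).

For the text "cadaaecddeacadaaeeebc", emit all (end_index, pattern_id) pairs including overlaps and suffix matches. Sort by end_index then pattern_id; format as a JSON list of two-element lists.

Construct AC machine:
Trie (insert patterns):
  n0 'ε': a→2 c→1 d→7 e→10
  n1 'c': ·  ←P0
  n2 'a': a→13 d→3
  n3 'ad': a→4  ←P5
  n4 'ada': a→5
  n5 'adaa': e→6
  n6 'adaae': ·  ←P1
  n7 'd': d→8
  n8 'dd': e→9
  n9 'dde': ·  ←P2
  n10 'e': e→11
  n11 'ee': c→12
  n12 'eec': ·  ←P3
  n13 'aa': d→14
  n14 'aad': ·  ←P4

BFS fail/out derivation:
  fail(1) 'c': from fail(0)=0 chase 'c': 0 ⇒ 0;  out={0}∪out(0)={0}
  fail(2) 'a': from fail(0)=0 chase 'a': 0 ⇒ 0;  out=∅∪out(0)=∅
  fail(7) 'd': from fail(0)=0 chase 'd': 0 ⇒ 0;  out=∅∪out(0)=∅
  fail(10) 'e': from fail(0)=0 chase 'e': 0 ⇒ 0;  out=∅∪out(0)=∅
  fail(3) 'ad': from fail(2)=0 chase 'd': 0 ⇒ 7;  out={5}∪out(7)={5}
  fail(8) 'dd': from fail(7)=0 chase 'd': 0 ⇒ 7;  out=∅∪out(7)=∅
  fail(11) 'ee': from fail(10)=0 chase 'e': 0 ⇒ 10;  out=∅∪out(10)=∅
  fail(13) 'aa': from fail(2)=0 chase 'a': 0 ⇒ 2;  out=∅∪out(2)=∅
  fail(4) 'ada': from fail(3)=7 chase 'a': 7→0 ⇒ 2;  out=∅∪out(2)=∅
  fail(9) 'dde': from fail(8)=7 chase 'e': 7→0 ⇒ 10;  out={2}∪out(10)={2}
  fail(12) 'eec': from fail(11)=10 chase 'c': 10→0 ⇒ 1;  out={3}∪out(1)={0,3}
  fail(14) 'aad': from fail(13)=2 chase 'd': 2 ⇒ 3;  out={4}∪out(3)={4,5}
  fail(5) 'adaa': from fail(4)=2 chase 'a': 2 ⇒ 13;  out=∅∪out(13)=∅
  fail(6) 'adaae': from fail(5)=13 chase 'e': 13→2→0 ⇒ 10;  out={1}∪out(10)={1}

Text stream:
pos 0 'c': at 1  ** P0@[0:0]
pos 1 'a': at 2 (via fail)
pos 2 'd': at 3  ** P5@[1:2]
pos 3 'a': at 4
pos 4 'a': at 5
pos 5 'e': at 6  ** P1@[1:5]
pos 6 'c': at 1 (via fail)  ** P0@[6:6]
pos 7 'd': at 7 (via fail)
pos 8 'd': at 8
pos 9 'e': at 9  ** P2@[7:9]
pos 10 'a': at 2 (via fail)
pos 11 'c': at 1 (via fail)  ** P0@[11:11]
pos 12 'a': at 2 (via fail)
pos 13 'd': at 3  ** P5@[12:13]
pos 14 'a': at 4
pos 15 'a': at 5
pos 16 'e': at 6  ** P1@[12:16]
pos 17 'e': at 11 (via fail)
pos 18 'e': at 11 (via fail)
pos 19 'b': at 0 (via fail)
pos 20 'c': at 1  ** P0@[20:20]

Result: [[0,0],[2,5],[5,1],[6,0],[9,2],[11,0],[13,5],[16,1],[20,0]]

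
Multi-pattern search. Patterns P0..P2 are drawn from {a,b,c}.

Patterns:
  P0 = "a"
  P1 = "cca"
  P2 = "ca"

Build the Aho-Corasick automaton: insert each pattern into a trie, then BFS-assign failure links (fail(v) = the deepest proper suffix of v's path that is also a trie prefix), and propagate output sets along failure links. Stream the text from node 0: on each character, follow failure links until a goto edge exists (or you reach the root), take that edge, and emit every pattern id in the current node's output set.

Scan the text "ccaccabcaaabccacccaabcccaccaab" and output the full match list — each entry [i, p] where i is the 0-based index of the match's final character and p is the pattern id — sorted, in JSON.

Construct AC machine:
Trie nodes:
  0='ε' goto a→1 c→2
  1='a' goto ·  [P0 ends]
  2='c' goto a→5 c→3
  3='cc' goto a→4
  4='cca' goto ·  [P1 ends]
  5='ca' goto ·  [P2 ends]

BFS fail/out derivation:
  n1('a'): parent n0 fail=0; on 'a' 0 → fail=0;  out {0}∪∅={0}
  n2('c'): parent n0 fail=0; on 'c' 0 → fail=0;  out ∅∪∅=∅
  n3('cc'): parent n2 fail=0; on 'c' 0 → fail=2;  out ∅∪∅=∅
  n5('ca'): parent n2 fail=0; on 'a' 0 → fail=1;  out {2}∪{0}={0,2}
  n4('cca'): parent n3 fail=2; on 'a' 2 → fail=5;  out {1}∪{0,2}={0,1,2}

Scan:
pos 0 'c': at 2
pos 1 'c': at 3
pos 2 'a': at 4  ** P0@[2:2],P1@[0:2],P2@[1:2]
pos 3 'c': at 2 (fail-walked)
pos 4 'c': at 3
pos 5 'a': at 4  ** P0@[5:5],P1@[3:5],P2@[4:5]
pos 6 'b': at 0 (fail-walked)
pos 7 'c': at 2
pos 8 'a': at 5  ** P0@[8:8],P2@[7:8]
pos 9 'a': at 1 (fail-walked)  ** P0@[9:9]
pos 10 'a': at 1 (fail-walked)  ** P0@[10:10]
pos 11 'b': at 0 (fail-walked)
pos 12 'c': at 2
pos 13 'c': at 3
pos 14 'a': at 4  ** P0@[14:14],P1@[12:14],P2@[13:14]
pos 15 'c': at 2 (fail-walked)
pos 16 'c': at 3
pos 17 'c': at 3 (fail-walked)
pos 18 'a': at 4  ** P0@[18:18],P1@[16:18],P2@[17:18]
pos 19 'a': at 1 (fail-walked)  ** P0@[19:19]
pos 20 'b': at 0 (fail-walked)
pos 21 'c': at 2
pos 22 'c': at 3
pos 23 'c': at 3 (fail-walked)
pos 24 'a': at 4  ** P0@[24:24],P1@[22:24],P2@[23:24]
pos 25 'c': at 2 (fail-walked)
pos 26 'c': at 3
pos 27 'a': at 4  ** P0@[27:27],P1@[25:27],P2@[26:27]
pos 28 'a': at 1 (fail-walked)  ** P0@[28:28]
pos 29 'b': at 0 (fail-walked)

Matches: [[2,0],[2,1],[2,2],[5,0],[5,1],[5,2],[8,0],[8,2],[9,0],[10,0],[14,0],[14,1],[14,2],[18,0],[18,1],[18,2],[19,0],[24,0],[24,1],[24,2],[27,0],[27,1],[27,2],[28,0]]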